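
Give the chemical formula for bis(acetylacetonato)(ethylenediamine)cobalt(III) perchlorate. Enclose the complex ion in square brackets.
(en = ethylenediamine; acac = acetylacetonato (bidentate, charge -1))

Ligands: 1 ethylenediamine (en, neutral), 2 acetylacetonato (acac, -1). Ligand charge sum = -2.
With Co in oxidation state +3, the complex ion is [Co...]^1+.
Charge balance with perchlorate (-1) requires 1 complex ion per 1 perchlorate.

[Co(acac)2(en)]ClO4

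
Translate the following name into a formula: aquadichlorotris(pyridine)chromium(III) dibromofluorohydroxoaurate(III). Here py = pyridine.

Cation [Cr…]: ligand charges -2, Cr(III) ⇒ ion charge 1+.
Anion [Au…]: ligand charges -4, Au(III) ⇒ ion charge 1−.

[CrCl2(H2O)(py)3][AuBr2F(OH)]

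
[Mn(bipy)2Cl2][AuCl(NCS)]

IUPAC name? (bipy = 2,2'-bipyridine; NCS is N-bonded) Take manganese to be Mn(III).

bis(2,2'-bipyridine)dichloromanganese(III) chloroisothiocyanatoaurate(I)

Mn is given as +3; the cation's ligand charges sum to -2, so the complex cation is 1+.
A 1:1 salt means the anion carries the equal and opposite charge, 1−.
Anion: ligand charges sum to -2; for the ion to be 1−, Au = +1.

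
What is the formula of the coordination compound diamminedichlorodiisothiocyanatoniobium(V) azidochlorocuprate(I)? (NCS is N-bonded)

[NbCl2(NCS)2(NH3)2][CuCl(N3)]

Cation [Nb…]: ligand charges -4, Nb(V) ⇒ ion charge 1+.
Anion [Cu…]: ligand charges -2, Cu(I) ⇒ ion charge 1−.
One 1+ cation balances one 1− anion.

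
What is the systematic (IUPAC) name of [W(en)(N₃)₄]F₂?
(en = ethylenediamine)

The 2 fluoride counter-ions carry a total charge of -2, so each complex ion is 2+.
Ligand charges: 4×azido (-1 each), 1×ethylenediamine (neutral); total -4. So W + (-4) = 2+, giving W = +6.
Ligands are named alphabetically: azido before ethylenediamine.

tetraazido(ethylenediamine)tungsten(VI) fluoride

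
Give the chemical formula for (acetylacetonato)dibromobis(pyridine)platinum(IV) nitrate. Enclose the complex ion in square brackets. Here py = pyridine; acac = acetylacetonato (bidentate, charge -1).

[Pt(acac)Br2(py)2]NO3

Ligands: 2 pyridine (py, neutral), 1 acetylacetonato (acac, -1), 2 bromo (Br, -1). Ligand charge sum = -3.
With Pt in oxidation state +4, the complex ion is [Pt...]^1+.
Charge balance with nitrate (-1) requires 1 complex ion per 1 nitrate.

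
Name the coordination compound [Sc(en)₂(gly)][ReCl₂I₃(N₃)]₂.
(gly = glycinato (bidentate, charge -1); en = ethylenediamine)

Both ions are complex: the cation is named first with the plain metal name, the anion second with the -ate form; each ion's ligands are alphabetised independently.
Scandium is always +3 in its complexes; the cation's ligand charges sum to -1, so the complex cation is 2+.
With 2 anions per cation, each anion must be 2/2 = 1−.
Anion: ligand charges sum to -6; for the ion to be 1−, Re = +5.

bis(ethylenediamine)(glycinato)scandium(III) azidodichlorotriiodorhenate(V)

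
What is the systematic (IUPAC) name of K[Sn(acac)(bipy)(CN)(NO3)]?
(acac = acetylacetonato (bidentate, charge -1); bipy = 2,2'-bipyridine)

potassium (acetylacetonato)(2,2'-bipyridine)cyanonitratostannate(II)

The 1 potassium counter-ion carries a total charge of +1, so each complex ion is 1−.
Ligand charges: 1×cyano (-1 each), 1×nitrato (-1 each), 1×acetylacetonato (-1 each), 1×2,2'-bipyridine (neutral); total -3. So Sn + (-3) = 1−, giving Sn = +2.
Ligands are named alphabetically: acetylacetonato before bipyridine before cyano before nitrato.
The complex ion is anionic, so tin takes the -ate form stannate(II).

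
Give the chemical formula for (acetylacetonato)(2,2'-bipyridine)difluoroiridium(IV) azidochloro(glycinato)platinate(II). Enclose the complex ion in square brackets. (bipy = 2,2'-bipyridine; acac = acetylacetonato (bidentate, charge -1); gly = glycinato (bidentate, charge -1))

[Ir(acac)(bipy)F2][PtCl(gly)(N3)]

Cation [Ir…]: ligand charges -3, Ir(IV) ⇒ ion charge 1+.
Anion [Pt…]: ligand charges -3, Pt(II) ⇒ ion charge 1−.
One 1+ cation balances one 1− anion.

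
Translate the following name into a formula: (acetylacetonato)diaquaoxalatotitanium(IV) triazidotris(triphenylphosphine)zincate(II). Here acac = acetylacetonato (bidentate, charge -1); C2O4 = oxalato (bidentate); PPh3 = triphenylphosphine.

Cation [Ti…]: ligand charges -3, Ti(IV) ⇒ ion charge 1+.
Anion [Zn…]: ligand charges -3, Zn(II) ⇒ ion charge 1−.
One 1+ cation balances one 1− anion.

[Ti(acac)(C2O4)(H2O)2][Zn(N3)3(PPh3)3]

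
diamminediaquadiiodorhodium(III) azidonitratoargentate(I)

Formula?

[Rh(H2O)2I2(NH3)2][Ag(N3)(NO3)]

Cation [Rh…]: ligand charges -2, Rh(III) ⇒ ion charge 1+.
Anion [Ag…]: ligand charges -2, Ag(I) ⇒ ion charge 1−.
One 1+ cation balances one 1− anion.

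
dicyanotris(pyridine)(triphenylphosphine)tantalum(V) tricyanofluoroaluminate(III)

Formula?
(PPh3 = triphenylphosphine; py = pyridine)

[Ta(CN)2(PPh3)(py)3][Al(CN)3F]3

Cation [Ta…]: ligand charges -2, Ta(V) ⇒ ion charge 3+.
Anion [Al…]: ligand charges -4, Al(III) ⇒ ion charge 1−.
One 3+ cation requires 3 of the 1− anion.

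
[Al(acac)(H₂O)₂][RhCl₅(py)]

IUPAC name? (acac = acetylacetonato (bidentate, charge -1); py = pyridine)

(acetylacetonato)diaquaaluminium(III) pentachloro(pyridine)rhodate(III)

Both ions are complex: the cation is named first with the plain metal name, the anion second with the -ate form; each ion's ligands are alphabetised independently.
Aluminium is always +3 in its complexes; the cation's ligand charges sum to -1, so the complex cation is 2+.
A 1:1 salt means the anion carries the equal and opposite charge, 2−.
Anion: ligand charges sum to -5; for the ion to be 2−, Rh = +3.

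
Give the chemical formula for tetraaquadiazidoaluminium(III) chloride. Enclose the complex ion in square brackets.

Ligands: 4 aqua (H2O, neutral), 2 azido (N3, -1). Ligand charge sum = -2.
With Al in oxidation state +3, the complex ion is [Al...]^1+.
Charge balance with chloride (-1) requires 1 complex ion per 1 chloride.

[Al(H2O)4(N3)2]Cl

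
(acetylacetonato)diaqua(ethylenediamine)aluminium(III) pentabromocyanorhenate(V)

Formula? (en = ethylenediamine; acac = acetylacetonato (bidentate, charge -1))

[Al(acac)(en)(H2O)2][ReBr5(CN)]2

Cation [Al…]: ligand charges -1, Al(III) ⇒ ion charge 2+.
Anion [Re…]: ligand charges -6, Re(V) ⇒ ion charge 1−.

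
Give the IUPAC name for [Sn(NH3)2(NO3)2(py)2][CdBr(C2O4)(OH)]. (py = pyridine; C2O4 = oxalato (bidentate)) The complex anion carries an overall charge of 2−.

diamminedinitratobis(pyridine)tin(IV) bromohydroxooxalatocadmate(II)

Both ions are complex: the cation is named first with the plain metal name, the anion second with the -ate form; each ion's ligands are alphabetised independently.
The complex anion is given as 2−; its ligand charges sum to -4, so Cd = +2.
A 1:1 salt means the cation carries the equal and opposite charge, 2+.
Cation: ligand charges sum to -2; for the ion to be 2+, Sn = +4.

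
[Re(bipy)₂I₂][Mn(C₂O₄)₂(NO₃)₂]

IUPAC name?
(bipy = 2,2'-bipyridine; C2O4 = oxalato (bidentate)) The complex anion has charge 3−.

bis(2,2'-bipyridine)diiodorhenium(V) dinitratodioxalatomanganate(III)

The complex anion is given as 3−; its ligand charges sum to -6, so Mn = +3.
A 1:1 salt means the cation carries the equal and opposite charge, 3+.
Cation: ligand charges sum to -2; for the ion to be 3+, Re = +5.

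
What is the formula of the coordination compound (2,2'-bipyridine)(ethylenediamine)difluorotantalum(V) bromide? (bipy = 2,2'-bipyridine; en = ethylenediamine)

Ligands: 2 fluoro (F, -1), 1 2,2'-bipyridine (bipy, neutral), 1 ethylenediamine (en, neutral). Ligand charge sum = -2.
With Ta in oxidation state +5, the complex ion is [Ta...]^3+.
Charge balance with bromide (-1) requires 1 complex ion per 3 bromide.

[Ta(bipy)(en)F2]Br3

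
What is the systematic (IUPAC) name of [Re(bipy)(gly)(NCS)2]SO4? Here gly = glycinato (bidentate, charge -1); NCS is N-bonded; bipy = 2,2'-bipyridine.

(2,2'-bipyridine)(glycinato)diisothiocyanatorhenium(V) sulfate

The 1 sulfate counter-ion carries a total charge of -2, so each complex ion is 2+.
Ligand charges: 1×glycinato (-1 each), 2×isothiocyanato (-1 each), 1×2,2'-bipyridine (neutral); total -3. So Re + (-3) = 2+, giving Re = +5.
Ligands are named alphabetically: bipyridine before glycinato before isothiocyanato.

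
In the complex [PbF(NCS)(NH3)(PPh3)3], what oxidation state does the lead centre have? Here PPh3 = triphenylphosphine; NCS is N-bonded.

No counter-ion: the bracketed complex is neutral.
Ligand charges: 1×F = -1; 1×NH3 neutral; 3×PPh3 neutral; 1×NCS = -1; sum -2.
Pb + (-2) = 0 ⇒ Pb is +2.

+2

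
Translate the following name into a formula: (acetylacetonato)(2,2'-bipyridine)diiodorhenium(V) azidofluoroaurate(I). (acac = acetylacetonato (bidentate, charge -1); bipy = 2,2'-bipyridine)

Cation [Re…]: ligand charges -3, Re(V) ⇒ ion charge 2+.
Anion [Au…]: ligand charges -2, Au(I) ⇒ ion charge 1−.

[Re(acac)(bipy)I2][AuF(N3)]2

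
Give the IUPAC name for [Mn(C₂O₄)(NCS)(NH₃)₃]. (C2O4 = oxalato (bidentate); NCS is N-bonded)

There is no counter-ion, so the complex is neutral overall.
Ligand charges: 1×oxalato (-2 each), 3×ammine (neutral), 1×isothiocyanato (-1 each); total -3. So Mn + (-3) = 0, giving Mn = +3.
Ligands are named alphabetically: ammine before isothiocyanato before oxalato.

triammineisothiocyanatooxalatomanganese(III)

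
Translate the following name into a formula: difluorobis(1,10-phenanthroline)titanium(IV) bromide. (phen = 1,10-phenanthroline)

[TiF2(phen)2]Br2

Ligands: 2 1,10-phenanthroline (phen, neutral), 2 fluoro (F, -1). Ligand charge sum = -2.
With Ti in oxidation state +4, the complex ion is [Ti...]^2+.
Charge balance with bromide (-1) requires 1 complex ion per 2 bromide.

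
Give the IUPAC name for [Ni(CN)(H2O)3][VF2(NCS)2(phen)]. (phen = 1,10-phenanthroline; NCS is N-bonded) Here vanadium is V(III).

V is given as +3; the anion's ligand charges sum to -4, so the complex anion is 1−.
A 1:1 salt means the cation carries the equal and opposite charge, 1+.
Cation: ligand charges sum to -1; for the ion to be 1+, Ni = +2.

triaquacyanonickel(II) difluorodiisothiocyanato(1,10-phenanthroline)vanadate(III)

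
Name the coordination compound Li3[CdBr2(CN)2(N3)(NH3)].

The 3 lithium counter-ions carry a total charge of +3, so each complex ion is 3−.
Ligand charges: 1×ammine (neutral), 1×azido (-1 each), 2×cyano (-1 each), 2×bromo (-1 each); total -5. So Cd + (-5) = 3−, giving Cd = +2.
Ligands are named alphabetically: ammine before azido before bromo before cyano.
The complex ion is anionic, so cadmium takes the -ate form cadmate(II).

lithium ammineazidodibromodicyanocadmate(II)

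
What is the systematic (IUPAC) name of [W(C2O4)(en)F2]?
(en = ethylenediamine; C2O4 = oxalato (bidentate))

There is no counter-ion, so the complex is neutral overall.
Ligand charges: 2×fluoro (-1 each), 1×ethylenediamine (neutral), 1×oxalato (-2 each); total -4. So W + (-4) = 0, giving W = +4.
Ligands are named alphabetically: ethylenediamine before fluoro before oxalato.

(ethylenediamine)difluorooxalatotungsten(IV)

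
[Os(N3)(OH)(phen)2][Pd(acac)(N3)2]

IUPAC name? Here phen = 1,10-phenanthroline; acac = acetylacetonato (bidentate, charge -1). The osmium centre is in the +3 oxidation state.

Os is given as +3; the cation's ligand charges sum to -2, so the complex cation is 1+.
A 1:1 salt means the anion carries the equal and opposite charge, 1−.
Anion: ligand charges sum to -3; for the ion to be 1−, Pd = +2.

azidohydroxobis(1,10-phenanthroline)osmium(III) (acetylacetonato)diazidopalladate(II)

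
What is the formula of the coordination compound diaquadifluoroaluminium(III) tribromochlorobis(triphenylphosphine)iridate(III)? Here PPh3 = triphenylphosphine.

[AlF2(H2O)2][IrBr3Cl(PPh3)2]

Cation [Al…]: ligand charges -2, Al(III) ⇒ ion charge 1+.
Anion [Ir…]: ligand charges -4, Ir(III) ⇒ ion charge 1−.
One 1+ cation balances one 1− anion.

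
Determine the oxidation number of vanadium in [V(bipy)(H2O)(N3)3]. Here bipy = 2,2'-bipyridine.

+3

No counter-ion: the bracketed complex is neutral.
Ligand charges: 3×N3 = -3; 1×H2O neutral; 1×bipy neutral; sum -3.
V + (-3) = 0 ⇒ V is +3.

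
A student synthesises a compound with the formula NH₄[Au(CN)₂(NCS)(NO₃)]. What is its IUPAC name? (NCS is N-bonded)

The 1 ammonium counter-ion carries a total charge of +1, so each complex ion is 1−.
Ligand charges: 2×cyano (-1 each), 1×isothiocyanato (-1 each), 1×nitrato (-1 each); total -4. So Au + (-4) = 1−, giving Au = +3.
Ligands are named alphabetically: cyano before isothiocyanato before nitrato.
The complex ion is anionic, so gold takes the -ate form aurate(III).

ammonium dicyanoisothiocyanatonitratoaurate(III)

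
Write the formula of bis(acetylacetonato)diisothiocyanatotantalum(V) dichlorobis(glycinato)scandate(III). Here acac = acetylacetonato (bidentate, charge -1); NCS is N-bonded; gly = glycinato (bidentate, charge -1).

[Ta(acac)2(NCS)2][ScCl2(gly)2]

Cation [Ta…]: ligand charges -4, Ta(V) ⇒ ion charge 1+.
Anion [Sc…]: ligand charges -4, Sc(III) ⇒ ion charge 1−.
One 1+ cation balances one 1− anion.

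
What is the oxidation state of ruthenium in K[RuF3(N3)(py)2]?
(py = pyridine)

+3

1 potassium outside the brackets (+1 each) → the complex ion is 1−.
Ligand charges: 1×N3 = -1; 2×py neutral; 3×F = -3; sum -4.
Ru + (-4) = 1− ⇒ Ru is +3.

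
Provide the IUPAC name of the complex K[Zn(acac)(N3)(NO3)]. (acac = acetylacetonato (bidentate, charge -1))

The 1 potassium counter-ion carries a total charge of +1, so each complex ion is 1−.
Ligand charges: 1×acetylacetonato (-1 each), 1×azido (-1 each), 1×nitrato (-1 each); total -3. So Zn + (-3) = 1−, giving Zn = +2.
The complex ion is anionic, so zinc takes the -ate form zincate(II).

potassium (acetylacetonato)azidonitratozincate(II)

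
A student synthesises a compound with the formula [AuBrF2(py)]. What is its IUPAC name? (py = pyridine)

There is no counter-ion, so the complex is neutral overall.
Ligand charges: 2×fluoro (-1 each), 1×bromo (-1 each), 1×pyridine (neutral); total -3. So Au + (-3) = 0, giving Au = +3.
Ligands are named alphabetically: bromo before fluoro before pyridine.

bromodifluoro(pyridine)gold(III)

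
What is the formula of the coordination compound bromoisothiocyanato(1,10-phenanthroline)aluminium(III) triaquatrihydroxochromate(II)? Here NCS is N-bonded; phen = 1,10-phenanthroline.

Cation [Al…]: ligand charges -2, Al(III) ⇒ ion charge 1+.
Anion [Cr…]: ligand charges -3, Cr(II) ⇒ ion charge 1−.

[AlBr(NCS)(phen)][Cr(H2O)3(OH)3]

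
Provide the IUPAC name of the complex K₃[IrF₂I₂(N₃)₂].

potassium diazidodifluorodiiodoiridate(III)

The 3 potassium counter-ions carry a total charge of +3, so each complex ion is 3−.
Ligand charges: 2×iodo (-1 each), 2×azido (-1 each), 2×fluoro (-1 each); total -6. So Ir + (-6) = 3−, giving Ir = +3.
Ligands are named alphabetically: azido before fluoro before iodo.
The complex ion is anionic, so iridium takes the -ate form iridate(III).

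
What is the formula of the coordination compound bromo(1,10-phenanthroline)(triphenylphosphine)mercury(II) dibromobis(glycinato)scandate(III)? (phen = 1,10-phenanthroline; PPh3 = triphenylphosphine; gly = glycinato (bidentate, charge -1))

[HgBr(phen)(PPh3)][ScBr2(gly)2]

Cation [Hg…]: ligand charges -1, Hg(II) ⇒ ion charge 1+.
Anion [Sc…]: ligand charges -4, Sc(III) ⇒ ion charge 1−.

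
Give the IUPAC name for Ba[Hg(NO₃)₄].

The 1 barium counter-ion carries a total charge of +2, so each complex ion is 2−.
Ligand charges: 4×nitrato (-1 each); total -4. So Hg + (-4) = 2−, giving Hg = +2.
The complex ion is anionic, so mercury takes the -ate form mercurate(II).

barium tetranitratomercurate(II)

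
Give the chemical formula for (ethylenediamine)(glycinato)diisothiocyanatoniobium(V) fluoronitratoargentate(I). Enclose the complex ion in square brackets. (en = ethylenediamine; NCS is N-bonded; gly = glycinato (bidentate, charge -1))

Cation [Nb…]: ligand charges -3, Nb(V) ⇒ ion charge 2+.
Anion [Ag…]: ligand charges -2, Ag(I) ⇒ ion charge 1−.

[Nb(en)(gly)(NCS)2][AgF(NO3)]2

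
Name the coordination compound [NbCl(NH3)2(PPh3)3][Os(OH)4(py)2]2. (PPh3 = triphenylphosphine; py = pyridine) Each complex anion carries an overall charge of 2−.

Both ions are complex: the cation is named first with the plain metal name, the anion second with the -ate form; each ion's ligands are alphabetised independently.
The complex anion is given as 2−; its ligand charges sum to -4, so Os = +2.
With 2 anions per cation, the cation must be 2×2 = 4+.
Cation: ligand charges sum to -1; for the ion to be 4+, Nb = +5.

diamminechlorotris(triphenylphosphine)niobium(V) tetrahydroxobis(pyridine)osmate(II)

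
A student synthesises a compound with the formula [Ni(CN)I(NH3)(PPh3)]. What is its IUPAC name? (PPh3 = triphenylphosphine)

There is no counter-ion, so the complex is neutral overall.
Ligand charges: 1×cyano (-1 each), 1×ammine (neutral), 1×iodo (-1 each), 1×triphenylphosphine (neutral); total -2. So Ni + (-2) = 0, giving Ni = +2.
Ligands are named alphabetically: ammine before cyano before iodo before triphenylphosphine.

amminecyanoiodo(triphenylphosphine)nickel(II)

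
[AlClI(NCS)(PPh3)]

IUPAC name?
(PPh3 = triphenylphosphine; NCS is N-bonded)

There is no counter-ion, so the complex is neutral overall.
Ligand charges: 1×triphenylphosphine (neutral), 1×chloro (-1 each), 1×isothiocyanato (-1 each), 1×iodo (-1 each); total -3. So Al + (-3) = 0, giving Al = +3.
Ligands are named alphabetically: chloro before iodo before isothiocyanato before triphenylphosphine.

chloroiodoisothiocyanato(triphenylphosphine)aluminium(III)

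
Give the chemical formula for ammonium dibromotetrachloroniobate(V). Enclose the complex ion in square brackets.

NH4[NbBr2Cl4]

Ligands: 2 bromo (Br, -1), 4 chloro (Cl, -1). Ligand charge sum = -6.
Charge balance with ammonium (+1) requires 1 complex ion per 1 ammonium.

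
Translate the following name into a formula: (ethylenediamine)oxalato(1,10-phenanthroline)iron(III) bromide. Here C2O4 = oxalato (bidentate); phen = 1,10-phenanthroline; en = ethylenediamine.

[Fe(C2O4)(en)(phen)]Br

Ligands: 1 oxalato (C2O4, -2), 1 1,10-phenanthroline (phen, neutral), 1 ethylenediamine (en, neutral). Ligand charge sum = -2.
With Fe in oxidation state +3, the complex ion is [Fe...]^1+.
Charge balance with bromide (-1) requires 1 complex ion per 1 bromide.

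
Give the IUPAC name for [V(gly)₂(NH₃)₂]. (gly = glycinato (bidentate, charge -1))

There is no counter-ion, so the complex is neutral overall.
Ligand charges: 2×ammine (neutral), 2×glycinato (-1 each); total -2. So V + (-2) = 0, giving V = +2.
Ligands are named alphabetically: ammine before glycinato.

diamminebis(glycinato)vanadium(II)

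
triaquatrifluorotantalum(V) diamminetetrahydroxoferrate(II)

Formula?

Cation [Ta…]: ligand charges -3, Ta(V) ⇒ ion charge 2+.
Anion [Fe…]: ligand charges -4, Fe(II) ⇒ ion charge 2−.
One 2+ cation balances one 2− anion.

[TaF3(H2O)3][Fe(NH3)2(OH)4]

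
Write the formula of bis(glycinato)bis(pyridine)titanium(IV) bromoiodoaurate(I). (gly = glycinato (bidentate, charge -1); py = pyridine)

[Ti(gly)2(py)2][AuBrI]2

Cation [Ti…]: ligand charges -2, Ti(IV) ⇒ ion charge 2+.
Anion [Au…]: ligand charges -2, Au(I) ⇒ ion charge 1−.
One 2+ cation requires 2 of the 1− anion.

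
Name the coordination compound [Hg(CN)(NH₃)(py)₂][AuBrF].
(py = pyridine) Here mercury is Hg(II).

Hg is given as +2; the cation's ligand charges sum to -1, so the complex cation is 1+.
A 1:1 salt means the anion carries the equal and opposite charge, 1−.
Anion: ligand charges sum to -2; for the ion to be 1−, Au = +1.

amminecyanobis(pyridine)mercury(II) bromofluoroaurate(I)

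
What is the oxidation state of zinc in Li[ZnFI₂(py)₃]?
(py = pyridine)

1 lithium outside the brackets (+1 each) → the complex ion is 1−.
Ligand charges: 1×F = -1; 2×I = -2; 3×py neutral; sum -3.
Zn + (-3) = 1− ⇒ Zn is +2.

+2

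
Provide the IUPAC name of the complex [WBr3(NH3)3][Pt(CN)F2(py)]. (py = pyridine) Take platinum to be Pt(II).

triamminetribromotungsten(IV) cyanodifluoro(pyridine)platinate(II)

Both ions are complex: the cation is named first with the plain metal name, the anion second with the -ate form; each ion's ligands are alphabetised independently.
Pt is given as +2; the anion's ligand charges sum to -3, so the complex anion is 1−.
A 1:1 salt means the cation carries the equal and opposite charge, 1+.
Cation: ligand charges sum to -3; for the ion to be 1+, W = +4.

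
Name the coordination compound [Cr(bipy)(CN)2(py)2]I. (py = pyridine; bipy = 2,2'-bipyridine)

The 1 iodide counter-ion carries a total charge of -1, so each complex ion is 1+.
Ligand charges: 2×pyridine (neutral), 2×cyano (-1 each), 1×2,2'-bipyridine (neutral); total -2. So Cr + (-2) = 1+, giving Cr = +3.
Ligands are named alphabetically: bipyridine before cyano before pyridine.

(2,2'-bipyridine)dicyanobis(pyridine)chromium(III) iodide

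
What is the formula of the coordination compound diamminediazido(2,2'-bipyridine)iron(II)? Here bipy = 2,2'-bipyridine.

Ligands: 2 ammine (NH3, neutral), 2 azido (N3, -1), 1 2,2'-bipyridine (bipy, neutral). Ligand charge sum = -2.
With Fe in oxidation state +2, the complex ion is [Fe...].

[Fe(bipy)(N3)2(NH3)2]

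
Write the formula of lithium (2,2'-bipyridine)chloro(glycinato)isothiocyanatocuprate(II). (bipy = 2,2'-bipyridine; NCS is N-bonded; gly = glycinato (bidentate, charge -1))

Li[Cu(bipy)Cl(gly)(NCS)]

Ligands: 1 2,2'-bipyridine (bipy, neutral), 1 isothiocyanato (NCS, -1), 1 glycinato (gly, -1), 1 chloro (Cl, -1). Ligand charge sum = -3.
With Cu in oxidation state +2, the complex ion is [Cu...]^1−.
Charge balance with lithium (+1) requires 1 complex ion per 1 lithium.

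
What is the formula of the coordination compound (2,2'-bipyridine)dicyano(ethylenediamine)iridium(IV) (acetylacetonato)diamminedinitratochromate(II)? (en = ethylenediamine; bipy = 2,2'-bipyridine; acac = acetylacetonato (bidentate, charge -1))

Cation [Ir…]: ligand charges -2, Ir(IV) ⇒ ion charge 2+.
Anion [Cr…]: ligand charges -3, Cr(II) ⇒ ion charge 1−.
One 2+ cation requires 2 of the 1− anion.

[Ir(bipy)(CN)2(en)][Cr(acac)(NH3)2(NO3)2]2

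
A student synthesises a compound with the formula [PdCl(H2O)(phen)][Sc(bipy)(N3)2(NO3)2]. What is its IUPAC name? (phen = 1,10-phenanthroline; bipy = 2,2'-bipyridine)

Scandium is always +3 in its complexes; the anion's ligand charges sum to -4, so the complex anion is 1−.
A 1:1 salt means the cation carries the equal and opposite charge, 1+.
Cation: ligand charges sum to -1; for the ion to be 1+, Pd = +2.

aquachloro(1,10-phenanthroline)palladium(II) diazido(2,2'-bipyridine)dinitratoscandate(III)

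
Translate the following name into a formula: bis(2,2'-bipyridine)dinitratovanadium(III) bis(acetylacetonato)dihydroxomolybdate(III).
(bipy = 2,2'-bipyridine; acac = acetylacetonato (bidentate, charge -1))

Cation [V…]: ligand charges -2, V(III) ⇒ ion charge 1+.
Anion [Mo…]: ligand charges -4, Mo(III) ⇒ ion charge 1−.
One 1+ cation balances one 1− anion.

[V(bipy)2(NO3)2][Mo(acac)2(OH)2]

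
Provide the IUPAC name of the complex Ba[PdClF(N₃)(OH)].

barium azidochlorofluorohydroxopalladate(II)

The 1 barium counter-ion carries a total charge of +2, so each complex ion is 2−.
Ligand charges: 1×fluoro (-1 each), 1×hydroxo (-1 each), 1×chloro (-1 each), 1×azido (-1 each); total -4. So Pd + (-4) = 2−, giving Pd = +2.
The complex ion is anionic, so palladium takes the -ate form palladate(II).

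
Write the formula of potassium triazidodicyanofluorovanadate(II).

K4[V(CN)2F(N3)3]

Ligands: 3 azido (N3, -1), 2 cyano (CN, -1), 1 fluoro (F, -1). Ligand charge sum = -6.
With V in oxidation state +2, the complex ion is [V...]^4−.
Charge balance with potassium (+1) requires 1 complex ion per 4 potassium.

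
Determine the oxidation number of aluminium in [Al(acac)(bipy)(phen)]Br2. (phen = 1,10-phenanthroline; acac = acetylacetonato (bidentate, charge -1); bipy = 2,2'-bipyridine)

2 bromide outside the brackets (-1 each) → the complex ion is 2+.
Ligand charges: 1×phen neutral; 1×acac = -1; 1×bipy neutral; sum -1.
Al + (-1) = 2+ ⇒ Al is +3.

+3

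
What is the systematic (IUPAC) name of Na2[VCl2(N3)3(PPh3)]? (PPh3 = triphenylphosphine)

The 2 sodium counter-ions carry a total charge of +2, so each complex ion is 2−.
Ligand charges: 2×chloro (-1 each), 3×azido (-1 each), 1×triphenylphosphine (neutral); total -5. So V + (-5) = 2−, giving V = +3.
The complex ion is anionic, so vanadium takes the -ate form vanadate(III).

sodium triazidodichloro(triphenylphosphine)vanadate(III)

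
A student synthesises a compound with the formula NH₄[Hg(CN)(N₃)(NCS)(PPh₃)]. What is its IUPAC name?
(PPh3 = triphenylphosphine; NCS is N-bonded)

ammonium azidocyanoisothiocyanato(triphenylphosphine)mercurate(II)

The 1 ammonium counter-ion carries a total charge of +1, so each complex ion is 1−.
Ligand charges: 1×cyano (-1 each), 1×azido (-1 each), 1×triphenylphosphine (neutral), 1×isothiocyanato (-1 each); total -3. So Hg + (-3) = 1−, giving Hg = +2.
The complex ion is anionic, so mercury takes the -ate form mercurate(II).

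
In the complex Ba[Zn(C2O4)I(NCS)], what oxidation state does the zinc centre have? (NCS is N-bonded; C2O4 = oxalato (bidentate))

+2

1 barium outside the brackets (+2 each) → the complex ion is 2−.
Ligand charges: 1×NCS = -1; 1×I = -1; 1×C2O4 = -2; sum -4.
Zn + (-4) = 2− ⇒ Zn is +2.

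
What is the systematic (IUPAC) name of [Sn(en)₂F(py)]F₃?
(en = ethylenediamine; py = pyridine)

bis(ethylenediamine)fluoro(pyridine)tin(IV) fluoride

The 3 fluoride counter-ions carry a total charge of -3, so each complex ion is 3+.
Ligand charges: 2×ethylenediamine (neutral), 1×fluoro (-1 each), 1×pyridine (neutral); total -1. So Sn + (-1) = 3+, giving Sn = +4.
Ligands are named alphabetically: ethylenediamine before fluoro before pyridine.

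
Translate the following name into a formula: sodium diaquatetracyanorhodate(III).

Na[Rh(CN)4(H2O)2]

Ligands: 2 aqua (H2O, neutral), 4 cyano (CN, -1). Ligand charge sum = -4.
Charge balance with sodium (+1) requires 1 complex ion per 1 sodium.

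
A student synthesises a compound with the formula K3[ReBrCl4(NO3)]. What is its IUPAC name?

potassium bromotetrachloronitratorhenate(III)

The 3 potassium counter-ions carry a total charge of +3, so each complex ion is 3−.
Ligand charges: 1×bromo (-1 each), 4×chloro (-1 each), 1×nitrato (-1 each); total -6. So Re + (-6) = 3−, giving Re = +3.
Ligands are named alphabetically: bromo before chloro before nitrato.
The complex ion is anionic, so rhenium takes the -ate form rhenate(III).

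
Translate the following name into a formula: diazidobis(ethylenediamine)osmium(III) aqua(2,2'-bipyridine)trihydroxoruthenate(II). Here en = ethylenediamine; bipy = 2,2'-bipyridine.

[Os(en)2(N3)2][Ru(bipy)(H2O)(OH)3]

Cation [Os…]: ligand charges -2, Os(III) ⇒ ion charge 1+.
Anion [Ru…]: ligand charges -3, Ru(II) ⇒ ion charge 1−.
One 1+ cation balances one 1− anion.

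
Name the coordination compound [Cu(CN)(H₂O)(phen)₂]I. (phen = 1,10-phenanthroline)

The 1 iodide counter-ion carries a total charge of -1, so each complex ion is 1+.
Ligand charges: 1×aqua (neutral), 1×cyano (-1 each), 2×1,10-phenanthroline (neutral); total -1. So Cu + (-1) = 1+, giving Cu = +2.
Ligands are named alphabetically: aqua before cyano before phenanthroline.

aquacyanobis(1,10-phenanthroline)copper(II) iodide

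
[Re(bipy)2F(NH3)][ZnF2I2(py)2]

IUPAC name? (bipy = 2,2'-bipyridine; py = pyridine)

Both ions are complex: the cation is named first with the plain metal name, the anion second with the -ate form; each ion's ligands are alphabetised independently.
Zinc is always +2 in its complexes; the anion's ligand charges sum to -4, so the complex anion is 2−.
A 1:1 salt means the cation carries the equal and opposite charge, 2+.
Cation: ligand charges sum to -1; for the ion to be 2+, Re = +3.

amminebis(2,2'-bipyridine)fluororhenium(III) difluorodiiodobis(pyridine)zincate(II)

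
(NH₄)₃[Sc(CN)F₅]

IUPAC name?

ammonium cyanopentafluoroscandate(III)

The 3 ammonium counter-ions carry a total charge of +3, so each complex ion is 3−.
Ligand charges: 5×fluoro (-1 each), 1×cyano (-1 each); total -6. So Sc + (-6) = 3−, giving Sc = +3.
The complex ion is anionic, so scandium takes the -ate form scandate(III).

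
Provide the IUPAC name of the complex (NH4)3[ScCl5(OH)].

ammonium pentachlorohydroxoscandate(III)

The 3 ammonium counter-ions carry a total charge of +3, so each complex ion is 3−.
Ligand charges: 1×hydroxo (-1 each), 5×chloro (-1 each); total -6. So Sc + (-6) = 3−, giving Sc = +3.
The complex ion is anionic, so scandium takes the -ate form scandate(III).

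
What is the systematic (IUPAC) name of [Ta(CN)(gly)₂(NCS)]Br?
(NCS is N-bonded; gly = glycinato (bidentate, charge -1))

The 1 bromide counter-ion carries a total charge of -1, so each complex ion is 1+.
Ligand charges: 1×isothiocyanato (-1 each), 2×glycinato (-1 each), 1×cyano (-1 each); total -4. So Ta + (-4) = 1+, giving Ta = +5.
Ligands are named alphabetically: cyano before glycinato before isothiocyanato.

cyanobis(glycinato)isothiocyanatotantalum(V) bromide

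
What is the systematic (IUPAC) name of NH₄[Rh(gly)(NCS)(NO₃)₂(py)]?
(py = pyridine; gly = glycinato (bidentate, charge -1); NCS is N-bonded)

ammonium (glycinato)isothiocyanatodinitrato(pyridine)rhodate(III)

The 1 ammonium counter-ion carries a total charge of +1, so each complex ion is 1−.
Ligand charges: 1×pyridine (neutral), 1×glycinato (-1 each), 2×nitrato (-1 each), 1×isothiocyanato (-1 each); total -4. So Rh + (-4) = 1−, giving Rh = +3.
The complex ion is anionic, so rhodium takes the -ate form rhodate(III).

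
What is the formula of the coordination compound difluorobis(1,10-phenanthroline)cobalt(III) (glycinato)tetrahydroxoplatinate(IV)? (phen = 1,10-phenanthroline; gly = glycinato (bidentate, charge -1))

[CoF2(phen)2][Pt(gly)(OH)4]

Cation [Co…]: ligand charges -2, Co(III) ⇒ ion charge 1+.
Anion [Pt…]: ligand charges -5, Pt(IV) ⇒ ion charge 1−.
One 1+ cation balances one 1− anion.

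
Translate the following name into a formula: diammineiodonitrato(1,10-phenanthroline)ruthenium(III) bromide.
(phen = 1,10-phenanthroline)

[RuI(NH3)2(NO3)(phen)]Br

Ligands: 1 nitrato (NO3, -1), 1 1,10-phenanthroline (phen, neutral), 1 iodo (I, -1), 2 ammine (NH3, neutral). Ligand charge sum = -2.
Charge balance with bromide (-1) requires 1 complex ion per 1 bromide.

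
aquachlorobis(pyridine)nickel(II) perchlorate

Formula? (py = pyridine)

Ligands: 1 aqua (H2O, neutral), 1 chloro (Cl, -1), 2 pyridine (py, neutral). Ligand charge sum = -1.
With Ni in oxidation state +2, the complex ion is [Ni...]^1+.
Charge balance with perchlorate (-1) requires 1 complex ion per 1 perchlorate.

[NiCl(H2O)(py)2]ClO4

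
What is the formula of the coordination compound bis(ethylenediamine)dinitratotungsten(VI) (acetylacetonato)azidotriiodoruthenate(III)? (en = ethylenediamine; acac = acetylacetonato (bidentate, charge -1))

Cation [W…]: ligand charges -2, W(VI) ⇒ ion charge 4+.
Anion [Ru…]: ligand charges -5, Ru(III) ⇒ ion charge 2−.
One 4+ cation requires 2 of the 2− anion.

[W(en)2(NO3)2][Ru(acac)I3(N3)]2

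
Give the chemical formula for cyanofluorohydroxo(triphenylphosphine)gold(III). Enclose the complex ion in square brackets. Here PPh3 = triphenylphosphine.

Ligands: 1 cyano (CN, -1), 1 fluoro (F, -1), 1 hydroxo (OH, -1), 1 triphenylphosphine (PPh3, neutral). Ligand charge sum = -3.
With Au in oxidation state +3, the complex ion is [Au...].

[Au(CN)F(OH)(PPh3)]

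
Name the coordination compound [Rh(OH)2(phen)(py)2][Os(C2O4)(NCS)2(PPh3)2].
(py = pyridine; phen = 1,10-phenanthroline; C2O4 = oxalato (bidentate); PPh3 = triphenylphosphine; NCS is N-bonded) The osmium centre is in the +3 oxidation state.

Os is given as +3; the anion's ligand charges sum to -4, so the complex anion is 1−.
A 1:1 salt means the cation carries the equal and opposite charge, 1+.
Cation: ligand charges sum to -2; for the ion to be 1+, Rh = +3.

dihydroxo(1,10-phenanthroline)bis(pyridine)rhodium(III) diisothiocyanatooxalatobis(triphenylphosphine)osmate(III)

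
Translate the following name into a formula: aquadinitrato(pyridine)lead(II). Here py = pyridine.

Ligands: 2 nitrato (NO3, -1), 1 pyridine (py, neutral), 1 aqua (H2O, neutral). Ligand charge sum = -2.
With Pb in oxidation state +2, the complex ion is [Pb...].

[Pb(H2O)(NO3)2(py)]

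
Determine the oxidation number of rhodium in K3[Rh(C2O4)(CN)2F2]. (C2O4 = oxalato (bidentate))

+3

3 potassium outside the brackets (+1 each) → the complex ion is 3−.
Ligand charges: 2×F = -2; 1×C2O4 = -2; 2×CN = -2; sum -6.
Rh + (-6) = 3− ⇒ Rh is +3.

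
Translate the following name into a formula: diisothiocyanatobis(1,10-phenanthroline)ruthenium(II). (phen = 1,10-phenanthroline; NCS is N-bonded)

[Ru(NCS)2(phen)2]

Ligands: 2 1,10-phenanthroline (phen, neutral), 2 isothiocyanato (NCS, -1). Ligand charge sum = -2.
With Ru in oxidation state +2, the complex ion is [Ru...].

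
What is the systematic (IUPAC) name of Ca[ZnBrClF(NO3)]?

The 1 calcium counter-ion carries a total charge of +2, so each complex ion is 2−.
Ligand charges: 1×chloro (-1 each), 1×bromo (-1 each), 1×fluoro (-1 each), 1×nitrato (-1 each); total -4. So Zn + (-4) = 2−, giving Zn = +2.
Ligands are named alphabetically: bromo before chloro before fluoro before nitrato.
The complex ion is anionic, so zinc takes the -ate form zincate(II).

calcium bromochlorofluoronitratozincate(II)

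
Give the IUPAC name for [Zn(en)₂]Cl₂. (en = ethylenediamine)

bis(ethylenediamine)zinc(II) chloride

The 2 chloride counter-ions carry a total charge of -2, so each complex ion is 2+.
Ligand charges: 2×ethylenediamine (neutral); total 0. So Zn + (0) = 2+, giving Zn = +2.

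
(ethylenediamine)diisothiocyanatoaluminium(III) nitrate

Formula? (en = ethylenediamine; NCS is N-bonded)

[Al(en)(NCS)2]NO3

Ligands: 1 ethylenediamine (en, neutral), 2 isothiocyanato (NCS, -1). Ligand charge sum = -2.
With Al in oxidation state +3, the complex ion is [Al...]^1+.
Charge balance with nitrate (-1) requires 1 complex ion per 1 nitrate.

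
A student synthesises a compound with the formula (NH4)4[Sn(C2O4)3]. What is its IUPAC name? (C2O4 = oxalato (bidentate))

The 4 ammonium counter-ions carry a total charge of +4, so each complex ion is 4−.
Ligand charges: 3×oxalato (-2 each); total -6. So Sn + (-6) = 4−, giving Sn = +2.
The complex ion is anionic, so tin takes the -ate form stannate(II).

ammonium trioxalatostannate(II)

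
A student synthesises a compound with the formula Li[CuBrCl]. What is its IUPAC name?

The 1 lithium counter-ion carries a total charge of +1, so each complex ion is 1−.
Ligand charges: 1×chloro (-1 each), 1×bromo (-1 each); total -2. So Cu + (-2) = 1−, giving Cu = +1.
The complex ion is anionic, so copper takes the -ate form cuprate(I).

lithium bromochlorocuprate(I)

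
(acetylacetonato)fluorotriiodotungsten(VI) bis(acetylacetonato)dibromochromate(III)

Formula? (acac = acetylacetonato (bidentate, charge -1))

Cation [W…]: ligand charges -5, W(VI) ⇒ ion charge 1+.
Anion [Cr…]: ligand charges -4, Cr(III) ⇒ ion charge 1−.
One 1+ cation balances one 1− anion.

[W(acac)FI3][Cr(acac)2Br2]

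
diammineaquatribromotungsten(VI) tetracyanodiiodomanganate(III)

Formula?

Cation [W…]: ligand charges -3, W(VI) ⇒ ion charge 3+.
Anion [Mn…]: ligand charges -6, Mn(III) ⇒ ion charge 3−.
One 3+ cation balances one 3− anion.

[WBr3(H2O)(NH3)2][Mn(CN)4I2]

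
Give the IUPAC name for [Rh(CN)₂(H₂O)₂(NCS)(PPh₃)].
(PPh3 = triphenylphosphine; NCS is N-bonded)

There is no counter-ion, so the complex is neutral overall.
Ligand charges: 1×triphenylphosphine (neutral), 1×isothiocyanato (-1 each), 2×aqua (neutral), 2×cyano (-1 each); total -3. So Rh + (-3) = 0, giving Rh = +3.
Ligands are named alphabetically: aqua before cyano before isothiocyanato before triphenylphosphine.

diaquadicyanoisothiocyanato(triphenylphosphine)rhodium(III)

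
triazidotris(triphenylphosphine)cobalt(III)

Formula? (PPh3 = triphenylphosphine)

Ligands: 3 triphenylphosphine (PPh3, neutral), 3 azido (N3, -1). Ligand charge sum = -3.
With Co in oxidation state +3, the complex ion is [Co...].

[Co(N3)3(PPh3)3]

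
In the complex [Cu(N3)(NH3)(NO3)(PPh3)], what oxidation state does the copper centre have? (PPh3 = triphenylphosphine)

+2

No counter-ion: the bracketed complex is neutral.
Ligand charges: 1×N3 = -1; 1×NH3 neutral; 1×PPh3 neutral; 1×NO3 = -1; sum -2.
Cu + (-2) = 0 ⇒ Cu is +2.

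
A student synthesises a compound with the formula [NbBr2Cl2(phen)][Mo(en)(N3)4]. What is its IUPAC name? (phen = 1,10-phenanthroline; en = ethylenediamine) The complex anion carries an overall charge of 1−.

Both ions are complex: the cation is named first with the plain metal name, the anion second with the -ate form; each ion's ligands are alphabetised independently.
The complex anion is given as 1−; its ligand charges sum to -4, so Mo = +3.
A 1:1 salt means the cation carries the equal and opposite charge, 1+.
Cation: ligand charges sum to -4; for the ion to be 1+, Nb = +5.

dibromodichloro(1,10-phenanthroline)niobium(V) tetraazido(ethylenediamine)molybdate(III)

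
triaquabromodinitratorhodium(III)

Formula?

[RhBr(H2O)3(NO3)2]

Ligands: 3 aqua (H2O, neutral), 1 bromo (Br, -1), 2 nitrato (NO3, -1). Ligand charge sum = -3.
With Rh in oxidation state +3, the complex ion is [Rh...].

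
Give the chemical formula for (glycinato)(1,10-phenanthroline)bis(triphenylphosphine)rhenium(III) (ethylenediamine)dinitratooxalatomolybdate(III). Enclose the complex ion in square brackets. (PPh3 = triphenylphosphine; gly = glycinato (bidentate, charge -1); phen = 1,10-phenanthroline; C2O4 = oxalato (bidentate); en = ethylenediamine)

[Re(gly)(phen)(PPh3)2][Mo(C2O4)(en)(NO3)2]2

Cation [Re…]: ligand charges -1, Re(III) ⇒ ion charge 2+.
Anion [Mo…]: ligand charges -4, Mo(III) ⇒ ion charge 1−.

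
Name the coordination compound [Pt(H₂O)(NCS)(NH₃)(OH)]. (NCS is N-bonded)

There is no counter-ion, so the complex is neutral overall.
Ligand charges: 1×hydroxo (-1 each), 1×isothiocyanato (-1 each), 1×aqua (neutral), 1×ammine (neutral); total -2. So Pt + (-2) = 0, giving Pt = +2.
Ligands are named alphabetically: ammine before aqua before hydroxo before isothiocyanato.

ammineaquahydroxoisothiocyanatoplatinum(II)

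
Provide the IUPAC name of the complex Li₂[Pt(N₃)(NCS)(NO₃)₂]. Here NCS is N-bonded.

lithium azidoisothiocyanatodinitratoplatinate(II)

The 2 lithium counter-ions carry a total charge of +2, so each complex ion is 2−.
Ligand charges: 2×nitrato (-1 each), 1×azido (-1 each), 1×isothiocyanato (-1 each); total -4. So Pt + (-4) = 2−, giving Pt = +2.
The complex ion is anionic, so platinum takes the -ate form platinate(II).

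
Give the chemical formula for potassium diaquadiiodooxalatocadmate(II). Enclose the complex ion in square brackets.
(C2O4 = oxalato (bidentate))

K2[Cd(C2O4)(H2O)2I2]

Ligands: 2 iodo (I, -1), 1 oxalato (C2O4, -2), 2 aqua (H2O, neutral). Ligand charge sum = -4.
With Cd in oxidation state +2, the complex ion is [Cd...]^2−.
Charge balance with potassium (+1) requires 1 complex ion per 2 potassium.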